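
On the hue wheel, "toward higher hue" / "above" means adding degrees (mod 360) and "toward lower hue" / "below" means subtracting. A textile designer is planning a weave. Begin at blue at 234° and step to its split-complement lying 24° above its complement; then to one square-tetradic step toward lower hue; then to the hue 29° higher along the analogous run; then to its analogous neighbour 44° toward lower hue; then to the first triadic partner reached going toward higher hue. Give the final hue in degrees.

93°

split-comp 24° ↑ +204°: 234 + 204 = 438 → 438 − 360 = 78°
square ↓ −90°: 78 − 90 = -12 → -12 + 360 = 348°
analog 29° ↑ +29°: 348 + 29 = 377 → 377 − 360 = 17°
analog 44° ↓ −44°: 17 − 44 = -27 → -27 + 360 = 333°
triadic ↑ +120°: 333 + 120 = 453 → 453 − 360 = 93°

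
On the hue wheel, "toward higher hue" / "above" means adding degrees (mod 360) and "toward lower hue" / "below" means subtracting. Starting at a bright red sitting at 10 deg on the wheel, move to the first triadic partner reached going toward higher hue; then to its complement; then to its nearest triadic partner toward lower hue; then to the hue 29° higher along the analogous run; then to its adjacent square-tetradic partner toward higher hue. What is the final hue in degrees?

309°

+120° (triadic ↑): 10 + 120 = 130°
+180° (complement): 130 + 180 = 310°
−120° (triadic ↓): 310 − 120 = 190°
+29° (analog 29° ↑): 190 + 29 = 219°
+90° (square ↑): 219 + 90 = 309°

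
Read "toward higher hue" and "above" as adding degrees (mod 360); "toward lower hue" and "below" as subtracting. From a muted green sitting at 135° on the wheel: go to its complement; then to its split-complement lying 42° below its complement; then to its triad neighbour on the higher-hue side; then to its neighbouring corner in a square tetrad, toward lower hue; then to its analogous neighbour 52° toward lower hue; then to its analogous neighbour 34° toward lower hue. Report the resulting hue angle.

+180° (complement): 135 + 180 = 315°
+138° (split-comp 42° ↓): 315 + 138 = 453 → 453 − 360 = 93°
+120° (triadic ↑): 93 + 120 = 213°
−90° (square ↓): 213 − 90 = 123°
−52° (analog 52° ↓): 123 − 52 = 71°
−34° (analog 34° ↓): 71 − 34 = 37°

37°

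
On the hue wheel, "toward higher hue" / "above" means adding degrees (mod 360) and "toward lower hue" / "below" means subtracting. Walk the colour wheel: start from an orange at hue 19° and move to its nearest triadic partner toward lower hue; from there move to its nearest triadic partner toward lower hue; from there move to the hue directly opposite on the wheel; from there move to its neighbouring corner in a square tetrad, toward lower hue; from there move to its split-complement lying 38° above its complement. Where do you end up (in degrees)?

19 − 120 = -101 → -101 + 360 = 259°   (triadic ↓)
259 − 120 = 139°   (triadic ↓)
139 + 180 = 319°   (complement)
319 − 90 = 229°   (square ↓)
229 + 218 = 447 → 447 − 360 = 87°   (split-comp 38° ↑)

87°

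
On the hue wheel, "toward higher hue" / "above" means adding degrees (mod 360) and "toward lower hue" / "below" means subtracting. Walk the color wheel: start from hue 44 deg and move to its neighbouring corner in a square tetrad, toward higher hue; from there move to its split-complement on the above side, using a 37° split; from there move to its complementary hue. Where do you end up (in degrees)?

171°

44 + 90 = 134°   (square ↑)
134 + 217 = 351°   (split-comp 37° ↑)
351 + 180 = 531 → 531 − 360 = 171°   (complement)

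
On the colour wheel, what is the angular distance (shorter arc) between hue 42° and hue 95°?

|42 − 95| = 53.
53 ≤ 180, so the shorter arc is 53°.

53°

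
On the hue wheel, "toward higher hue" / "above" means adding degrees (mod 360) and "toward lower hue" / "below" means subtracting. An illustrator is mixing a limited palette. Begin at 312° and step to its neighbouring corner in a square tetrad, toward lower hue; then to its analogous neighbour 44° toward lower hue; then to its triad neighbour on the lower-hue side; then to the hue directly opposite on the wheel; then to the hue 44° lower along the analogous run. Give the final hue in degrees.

square ↓ −90°: 312 − 90 = 222°
analog 44° ↓ −44°: 222 − 44 = 178°
triadic ↓ −120°: 178 − 120 = 58°
complement +180°: 58 + 180 = 238°
analog 44° ↓ −44°: 238 − 44 = 194°

194°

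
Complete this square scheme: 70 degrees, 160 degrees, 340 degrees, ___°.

A square tetradic scheme places four hues every 90°.
The full set through 70° is {70°, 160°, 250°, 340°}.
Given {70°, 160°, 340°}, the missing hue is 250°.

250°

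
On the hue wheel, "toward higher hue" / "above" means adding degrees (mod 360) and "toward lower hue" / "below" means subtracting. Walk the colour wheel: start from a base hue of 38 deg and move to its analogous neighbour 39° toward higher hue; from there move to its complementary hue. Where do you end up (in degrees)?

38 + 39 = 77°   (analog 39° ↑)
77 + 180 = 257°   (complement)

257°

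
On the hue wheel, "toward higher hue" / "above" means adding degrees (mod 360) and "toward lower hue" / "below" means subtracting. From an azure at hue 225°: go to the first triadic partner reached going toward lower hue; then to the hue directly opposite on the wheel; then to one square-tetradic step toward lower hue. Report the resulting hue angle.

195°

triadic ↓ −120°: 225 − 120 = 105°
complement +180°: 105 + 180 = 285°
square ↓ −90°: 285 − 90 = 195°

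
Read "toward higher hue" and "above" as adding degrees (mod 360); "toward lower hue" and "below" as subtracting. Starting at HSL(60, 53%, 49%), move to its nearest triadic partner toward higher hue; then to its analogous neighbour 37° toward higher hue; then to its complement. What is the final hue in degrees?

triadic ↑ +120°: 60 + 120 = 180°
analog 37° ↑ +37°: 180 + 37 = 217°
complement +180°: 217 + 180 = 397 → 397 − 360 = 37°

37°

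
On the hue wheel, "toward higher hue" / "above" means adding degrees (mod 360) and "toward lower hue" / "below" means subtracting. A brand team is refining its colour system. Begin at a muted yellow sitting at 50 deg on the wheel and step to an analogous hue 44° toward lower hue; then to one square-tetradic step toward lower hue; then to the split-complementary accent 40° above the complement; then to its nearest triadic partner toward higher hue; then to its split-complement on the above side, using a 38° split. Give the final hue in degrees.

−44° (analog 44° ↓): 50 − 44 = 6°
−90° (square ↓): 6 − 90 = -84 → -84 + 360 = 276°
+220° (split-comp 40° ↑): 276 + 220 = 496 → 496 − 360 = 136°
+120° (triadic ↑): 136 + 120 = 256°
+218° (split-comp 38° ↑): 256 + 218 = 474 → 474 − 360 = 114°

114°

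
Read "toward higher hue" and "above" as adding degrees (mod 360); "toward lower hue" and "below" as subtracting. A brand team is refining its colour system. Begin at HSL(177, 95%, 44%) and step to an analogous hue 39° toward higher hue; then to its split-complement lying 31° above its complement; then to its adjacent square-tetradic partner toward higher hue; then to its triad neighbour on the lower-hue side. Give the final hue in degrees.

37°

analog 39° ↑ +39°: 177 + 39 = 216°
split-comp 31° ↑ +211°: 216 + 211 = 427 → 427 − 360 = 67°
square ↑ +90°: 67 + 90 = 157°
triadic ↓ −120°: 157 − 120 = 37°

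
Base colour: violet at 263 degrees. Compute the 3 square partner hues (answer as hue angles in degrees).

353°, 83° and 173°

A square tetradic scheme places four hues every 90°.
263 + 90 = 353°
263 + 180 = 443 → 443 − 360 = 83°
263 + 270 = 533 → 533 − 360 = 173°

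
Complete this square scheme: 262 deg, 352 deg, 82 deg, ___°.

A square tetradic scheme places four hues every 90°.
The full set through 82° is {82°, 172°, 262°, 352°}.
Given {82°, 262°, 352°}, the missing hue is 172°.

172°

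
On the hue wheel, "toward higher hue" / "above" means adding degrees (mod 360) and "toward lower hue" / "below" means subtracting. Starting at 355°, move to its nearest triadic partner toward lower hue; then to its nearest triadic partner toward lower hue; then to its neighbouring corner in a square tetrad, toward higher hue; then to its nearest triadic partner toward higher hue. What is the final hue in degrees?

355 − 120 = 235°   (triadic ↓)
235 − 120 = 115°   (triadic ↓)
115 + 90 = 205°   (square ↑)
205 + 120 = 325°   (triadic ↑)

325°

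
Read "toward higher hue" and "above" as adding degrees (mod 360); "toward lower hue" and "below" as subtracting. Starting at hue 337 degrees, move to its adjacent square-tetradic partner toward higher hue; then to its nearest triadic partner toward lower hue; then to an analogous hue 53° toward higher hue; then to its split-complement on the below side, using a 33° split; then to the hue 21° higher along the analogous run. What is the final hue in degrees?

168°

+90° (square ↑): 337 + 90 = 427 → 427 − 360 = 67°
−120° (triadic ↓): 67 − 120 = -53 → -53 + 360 = 307°
+53° (analog 53° ↑): 307 + 53 = 360 → 360 − 360 = 0°
+147° (split-comp 33° ↓): 0 + 147 = 147°
+21° (analog 21° ↑): 147 + 21 = 168°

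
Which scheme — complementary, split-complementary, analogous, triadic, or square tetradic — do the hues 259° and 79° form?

complementary

Sort the hues: 79°, 259°.
Successive gaps around the wheel: 180°, 180°.
Two hues 180° apart are complementary.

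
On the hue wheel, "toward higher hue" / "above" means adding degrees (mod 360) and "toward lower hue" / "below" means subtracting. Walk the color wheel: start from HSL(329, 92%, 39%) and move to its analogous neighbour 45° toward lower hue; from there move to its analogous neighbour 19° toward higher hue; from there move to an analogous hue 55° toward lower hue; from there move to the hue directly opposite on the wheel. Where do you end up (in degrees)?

68°

analog 45° ↓ −45°: 329 − 45 = 284°
analog 19° ↑ +19°: 284 + 19 = 303°
analog 55° ↓ −55°: 303 − 55 = 248°
complement +180°: 248 + 180 = 428 → 428 − 360 = 68°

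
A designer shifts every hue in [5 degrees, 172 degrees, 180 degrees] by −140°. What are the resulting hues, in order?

5 − 140 = -135 → -135 + 360 = 225°
172 − 140 = 32°
180 − 140 = 40°

225°, 32°, 40°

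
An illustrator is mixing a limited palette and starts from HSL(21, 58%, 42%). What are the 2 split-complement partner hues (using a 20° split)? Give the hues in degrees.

Split-complementary hues sit 20° either side of the complement.
Complement of 21°: 21 + 180 = 201°
201 − 20 = 181°
201 + 20 = 221°

181° and 221°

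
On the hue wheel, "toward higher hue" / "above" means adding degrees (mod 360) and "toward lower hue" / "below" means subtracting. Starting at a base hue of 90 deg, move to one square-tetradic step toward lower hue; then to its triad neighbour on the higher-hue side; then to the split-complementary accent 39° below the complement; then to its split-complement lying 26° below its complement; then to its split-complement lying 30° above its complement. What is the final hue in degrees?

−90° (square ↓): 90 − 90 = 0°
+120° (triadic ↑): 0 + 120 = 120°
+141° (split-comp 39° ↓): 120 + 141 = 261°
+154° (split-comp 26° ↓): 261 + 154 = 415 → 415 − 360 = 55°
+210° (split-comp 30° ↑): 55 + 210 = 265°

265°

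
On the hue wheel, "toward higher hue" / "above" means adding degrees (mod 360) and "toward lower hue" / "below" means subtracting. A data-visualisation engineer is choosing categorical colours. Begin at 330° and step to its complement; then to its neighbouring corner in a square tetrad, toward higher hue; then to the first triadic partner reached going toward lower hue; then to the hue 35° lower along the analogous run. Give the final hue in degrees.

85°

330 + 180 = 510 → 510 − 360 = 150°   (complement)
150 + 90 = 240°   (square ↑)
240 − 120 = 120°   (triadic ↓)
120 − 35 = 85°   (analog 35° ↓)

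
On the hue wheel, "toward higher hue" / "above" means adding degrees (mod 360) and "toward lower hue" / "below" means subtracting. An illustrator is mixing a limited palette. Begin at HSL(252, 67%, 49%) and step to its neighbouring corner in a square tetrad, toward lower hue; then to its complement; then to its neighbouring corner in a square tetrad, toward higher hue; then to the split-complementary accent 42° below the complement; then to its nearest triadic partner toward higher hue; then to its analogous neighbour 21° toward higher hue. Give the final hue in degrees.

252 − 90 = 162°   (square ↓)
162 + 180 = 342°   (complement)
342 + 90 = 432 → 432 − 360 = 72°   (square ↑)
72 + 138 = 210°   (split-comp 42° ↓)
210 + 120 = 330°   (triadic ↑)
330 + 21 = 351°   (analog 21° ↑)

351°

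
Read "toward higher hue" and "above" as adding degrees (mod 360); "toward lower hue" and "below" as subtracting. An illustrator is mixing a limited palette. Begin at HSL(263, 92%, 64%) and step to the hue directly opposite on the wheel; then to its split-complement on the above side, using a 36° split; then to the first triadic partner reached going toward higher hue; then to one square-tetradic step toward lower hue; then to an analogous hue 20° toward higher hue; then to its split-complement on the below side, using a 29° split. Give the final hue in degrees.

140°

+180° (complement): 263 + 180 = 443 → 443 − 360 = 83°
+216° (split-comp 36° ↑): 83 + 216 = 299°
+120° (triadic ↑): 299 + 120 = 419 → 419 − 360 = 59°
−90° (square ↓): 59 − 90 = -31 → -31 + 360 = 329°
+20° (analog 20° ↑): 329 + 20 = 349°
+151° (split-comp 29° ↓): 349 + 151 = 500 → 500 − 360 = 140°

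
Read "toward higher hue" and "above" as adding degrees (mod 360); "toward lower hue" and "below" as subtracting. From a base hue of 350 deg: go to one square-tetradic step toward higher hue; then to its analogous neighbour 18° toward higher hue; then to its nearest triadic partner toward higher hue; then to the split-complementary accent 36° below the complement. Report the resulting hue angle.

2°

+90° (square ↑): 350 + 90 = 440 → 440 − 360 = 80°
+18° (analog 18° ↑): 80 + 18 = 98°
+120° (triadic ↑): 98 + 120 = 218°
+144° (split-comp 36° ↓): 218 + 144 = 362 → 362 − 360 = 2°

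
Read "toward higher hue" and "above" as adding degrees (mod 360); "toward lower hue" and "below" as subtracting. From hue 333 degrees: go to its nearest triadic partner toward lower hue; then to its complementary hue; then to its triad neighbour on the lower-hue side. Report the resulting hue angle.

273°

−120° (triadic ↓): 333 − 120 = 213°
+180° (complement): 213 + 180 = 393 → 393 − 360 = 33°
−120° (triadic ↓): 33 − 120 = -87 → -87 + 360 = 273°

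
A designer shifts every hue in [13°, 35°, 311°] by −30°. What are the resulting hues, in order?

343°, 5°, 281°

13 − 30 = -17 → -17 + 360 = 343°
35 − 30 = 5°
311 − 30 = 281°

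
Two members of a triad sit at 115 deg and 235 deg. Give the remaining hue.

A triad spaces three hues 120° apart.
The full set is {115°, 235°, 355°}.

355°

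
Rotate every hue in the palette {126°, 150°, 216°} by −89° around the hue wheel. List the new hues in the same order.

126 − 89 = 37°
150 − 89 = 61°
216 − 89 = 127°

37°, 61°, 127°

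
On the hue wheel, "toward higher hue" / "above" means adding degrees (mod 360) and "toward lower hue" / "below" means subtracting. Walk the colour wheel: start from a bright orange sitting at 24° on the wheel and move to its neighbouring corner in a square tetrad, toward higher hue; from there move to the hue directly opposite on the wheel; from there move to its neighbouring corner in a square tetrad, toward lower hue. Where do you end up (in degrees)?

24 + 90 = 114°   (square ↑)
114 + 180 = 294°   (complement)
294 − 90 = 204°   (square ↓)

204°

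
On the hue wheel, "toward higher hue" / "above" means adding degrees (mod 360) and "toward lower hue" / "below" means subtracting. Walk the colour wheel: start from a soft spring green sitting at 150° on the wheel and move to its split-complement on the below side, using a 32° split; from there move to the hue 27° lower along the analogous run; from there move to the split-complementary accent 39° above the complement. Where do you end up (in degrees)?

130°

150 + 148 = 298°   (split-comp 32° ↓)
298 − 27 = 271°   (analog 27° ↓)
271 + 219 = 490 → 490 − 360 = 130°   (split-comp 39° ↑)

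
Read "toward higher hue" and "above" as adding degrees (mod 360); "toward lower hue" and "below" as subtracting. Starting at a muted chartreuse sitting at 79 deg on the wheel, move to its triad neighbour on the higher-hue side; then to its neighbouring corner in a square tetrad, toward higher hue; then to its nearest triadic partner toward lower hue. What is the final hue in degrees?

169°

79 + 120 = 199°   (triadic ↑)
199 + 90 = 289°   (square ↑)
289 − 120 = 169°   (triadic ↓)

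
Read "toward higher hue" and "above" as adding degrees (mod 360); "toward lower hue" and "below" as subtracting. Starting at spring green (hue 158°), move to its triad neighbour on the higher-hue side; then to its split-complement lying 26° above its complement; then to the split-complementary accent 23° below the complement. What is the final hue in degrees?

158 + 120 = 278°   (triadic ↑)
278 + 206 = 484 → 484 − 360 = 124°   (split-comp 26° ↑)
124 + 157 = 281°   (split-comp 23° ↓)

281°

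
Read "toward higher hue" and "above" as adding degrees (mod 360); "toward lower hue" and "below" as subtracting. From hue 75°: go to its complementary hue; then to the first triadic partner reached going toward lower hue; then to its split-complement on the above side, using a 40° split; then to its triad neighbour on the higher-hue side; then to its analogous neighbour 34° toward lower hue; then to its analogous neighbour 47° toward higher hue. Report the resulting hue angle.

128°

+180° (complement): 75 + 180 = 255°
−120° (triadic ↓): 255 − 120 = 135°
+220° (split-comp 40° ↑): 135 + 220 = 355°
+120° (triadic ↑): 355 + 120 = 475 → 475 − 360 = 115°
−34° (analog 34° ↓): 115 − 34 = 81°
+47° (analog 47° ↑): 81 + 47 = 128°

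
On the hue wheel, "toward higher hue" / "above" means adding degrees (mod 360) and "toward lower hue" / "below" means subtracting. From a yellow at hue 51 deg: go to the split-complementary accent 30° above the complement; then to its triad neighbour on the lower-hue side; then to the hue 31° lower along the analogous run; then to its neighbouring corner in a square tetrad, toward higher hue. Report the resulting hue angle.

200°

+210° (split-comp 30° ↑): 51 + 210 = 261°
−120° (triadic ↓): 261 − 120 = 141°
−31° (analog 31° ↓): 141 − 31 = 110°
+90° (square ↑): 110 + 90 = 200°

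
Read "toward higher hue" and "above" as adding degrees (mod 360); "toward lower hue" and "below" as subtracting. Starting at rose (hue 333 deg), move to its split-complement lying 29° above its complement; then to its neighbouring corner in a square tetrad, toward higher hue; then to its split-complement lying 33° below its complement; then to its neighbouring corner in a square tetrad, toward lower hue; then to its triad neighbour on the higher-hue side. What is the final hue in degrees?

+209° (split-comp 29° ↑): 333 + 209 = 542 → 542 − 360 = 182°
+90° (square ↑): 182 + 90 = 272°
+147° (split-comp 33° ↓): 272 + 147 = 419 → 419 − 360 = 59°
−90° (square ↓): 59 − 90 = -31 → -31 + 360 = 329°
+120° (triadic ↑): 329 + 120 = 449 → 449 − 360 = 89°

89°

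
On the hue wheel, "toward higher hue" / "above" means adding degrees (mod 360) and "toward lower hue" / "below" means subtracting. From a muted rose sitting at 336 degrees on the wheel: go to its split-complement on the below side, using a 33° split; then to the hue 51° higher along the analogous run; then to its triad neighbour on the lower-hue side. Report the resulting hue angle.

54°

split-comp 33° ↓ +147°: 336 + 147 = 483 → 483 − 360 = 123°
analog 51° ↑ +51°: 123 + 51 = 174°
triadic ↓ −120°: 174 − 120 = 54°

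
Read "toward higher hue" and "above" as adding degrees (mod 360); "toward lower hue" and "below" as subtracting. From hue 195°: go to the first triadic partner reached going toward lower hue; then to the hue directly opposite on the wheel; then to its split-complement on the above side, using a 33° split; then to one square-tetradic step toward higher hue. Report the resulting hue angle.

198°

195 − 120 = 75°   (triadic ↓)
75 + 180 = 255°   (complement)
255 + 213 = 468 → 468 − 360 = 108°   (split-comp 33° ↑)
108 + 90 = 198°   (square ↑)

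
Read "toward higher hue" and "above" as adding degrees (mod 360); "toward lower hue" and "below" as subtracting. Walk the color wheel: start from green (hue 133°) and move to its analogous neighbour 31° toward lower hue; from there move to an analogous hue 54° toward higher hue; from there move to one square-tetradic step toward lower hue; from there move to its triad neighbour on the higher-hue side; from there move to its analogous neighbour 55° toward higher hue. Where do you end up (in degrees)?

133 − 31 = 102°   (analog 31° ↓)
102 + 54 = 156°   (analog 54° ↑)
156 − 90 = 66°   (square ↓)
66 + 120 = 186°   (triadic ↑)
186 + 55 = 241°   (analog 55° ↑)

241°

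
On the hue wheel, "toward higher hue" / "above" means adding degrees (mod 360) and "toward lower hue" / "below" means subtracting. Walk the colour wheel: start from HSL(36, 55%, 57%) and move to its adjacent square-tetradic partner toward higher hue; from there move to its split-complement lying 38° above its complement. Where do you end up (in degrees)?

36 + 90 = 126°   (square ↑)
126 + 218 = 344°   (split-comp 38° ↑)

344°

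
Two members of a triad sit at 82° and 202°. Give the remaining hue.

A triad spaces three hues 120° apart.
The full set is {82°, 202°, 322°}.

322°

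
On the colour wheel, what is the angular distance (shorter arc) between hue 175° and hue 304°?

129°

|175 − 304| = 129.
129 ≤ 180, so the shorter arc is 129°.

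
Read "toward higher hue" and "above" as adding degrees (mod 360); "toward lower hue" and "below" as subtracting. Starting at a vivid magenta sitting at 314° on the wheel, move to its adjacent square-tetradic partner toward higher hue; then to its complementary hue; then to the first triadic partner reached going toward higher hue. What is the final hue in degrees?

344°

314 + 90 = 404 → 404 − 360 = 44°   (square ↑)
44 + 180 = 224°   (complement)
224 + 120 = 344°   (triadic ↑)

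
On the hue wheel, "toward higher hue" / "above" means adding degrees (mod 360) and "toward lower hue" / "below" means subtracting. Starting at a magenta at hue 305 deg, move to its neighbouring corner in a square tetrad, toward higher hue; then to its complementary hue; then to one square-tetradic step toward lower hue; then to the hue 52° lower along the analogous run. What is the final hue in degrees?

305 + 90 = 395 → 395 − 360 = 35°   (square ↑)
35 + 180 = 215°   (complement)
215 − 90 = 125°   (square ↓)
125 − 52 = 73°   (analog 52° ↓)

73°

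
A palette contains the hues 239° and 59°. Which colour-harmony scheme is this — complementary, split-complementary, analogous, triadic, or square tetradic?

Sort the hues: 59°, 239°.
Successive gaps around the wheel: 180°, 180°.
Two hues 180° apart are complementary.

complementary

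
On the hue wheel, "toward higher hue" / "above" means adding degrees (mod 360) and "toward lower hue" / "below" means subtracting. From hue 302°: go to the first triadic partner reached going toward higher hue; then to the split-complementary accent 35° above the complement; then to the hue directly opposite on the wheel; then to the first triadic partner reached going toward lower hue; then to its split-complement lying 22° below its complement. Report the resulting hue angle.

+120° (triadic ↑): 302 + 120 = 422 → 422 − 360 = 62°
+215° (split-comp 35° ↑): 62 + 215 = 277°
+180° (complement): 277 + 180 = 457 → 457 − 360 = 97°
−120° (triadic ↓): 97 − 120 = -23 → -23 + 360 = 337°
+158° (split-comp 22° ↓): 337 + 158 = 495 → 495 − 360 = 135°

135°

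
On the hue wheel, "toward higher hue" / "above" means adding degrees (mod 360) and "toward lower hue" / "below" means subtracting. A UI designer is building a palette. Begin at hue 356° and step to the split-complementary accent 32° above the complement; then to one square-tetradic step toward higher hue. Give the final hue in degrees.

356 + 212 = 568 → 568 − 360 = 208°   (split-comp 32° ↑)
208 + 90 = 298°   (square ↑)

298°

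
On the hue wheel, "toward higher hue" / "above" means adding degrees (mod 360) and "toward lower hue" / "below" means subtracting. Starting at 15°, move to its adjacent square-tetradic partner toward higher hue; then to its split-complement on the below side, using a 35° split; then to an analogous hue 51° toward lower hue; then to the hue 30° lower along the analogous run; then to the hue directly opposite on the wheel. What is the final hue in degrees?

349°

+90° (square ↑): 15 + 90 = 105°
+145° (split-comp 35° ↓): 105 + 145 = 250°
−51° (analog 51° ↓): 250 − 51 = 199°
−30° (analog 30° ↓): 199 − 30 = 169°
+180° (complement): 169 + 180 = 349°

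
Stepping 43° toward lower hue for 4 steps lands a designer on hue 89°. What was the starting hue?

4 steps of 43° (toward lower hue) give a net shift of −172°.
Start = end − shift: 89 + 172 = 261°

261°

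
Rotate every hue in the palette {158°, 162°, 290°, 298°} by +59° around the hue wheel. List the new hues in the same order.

158 + 59 = 217°
162 + 59 = 221°
290 + 59 = 349°
298 + 59 = 357°

217°, 221°, 349°, 357°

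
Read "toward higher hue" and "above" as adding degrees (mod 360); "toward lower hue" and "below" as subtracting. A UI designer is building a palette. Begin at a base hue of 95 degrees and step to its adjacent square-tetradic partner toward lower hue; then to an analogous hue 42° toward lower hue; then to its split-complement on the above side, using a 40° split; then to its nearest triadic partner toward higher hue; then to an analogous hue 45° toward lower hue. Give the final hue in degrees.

−90° (square ↓): 95 − 90 = 5°
−42° (analog 42° ↓): 5 − 42 = -37 → -37 + 360 = 323°
+220° (split-comp 40° ↑): 323 + 220 = 543 → 543 − 360 = 183°
+120° (triadic ↑): 183 + 120 = 303°
−45° (analog 45° ↓): 303 − 45 = 258°

258°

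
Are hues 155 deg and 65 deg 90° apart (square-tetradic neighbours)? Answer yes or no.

yes

Angular distance: |155 − 65| = 90 = 90°.
90° apart (square-tetradic neighbours) requires 90°.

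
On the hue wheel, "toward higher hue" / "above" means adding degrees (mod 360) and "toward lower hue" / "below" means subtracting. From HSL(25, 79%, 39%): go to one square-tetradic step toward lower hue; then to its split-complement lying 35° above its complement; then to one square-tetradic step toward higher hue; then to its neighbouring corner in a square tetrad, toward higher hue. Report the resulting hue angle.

330°

25 − 90 = -65 → -65 + 360 = 295°   (square ↓)
295 + 215 = 510 → 510 − 360 = 150°   (split-comp 35° ↑)
150 + 90 = 240°   (square ↑)
240 + 90 = 330°   (square ↑)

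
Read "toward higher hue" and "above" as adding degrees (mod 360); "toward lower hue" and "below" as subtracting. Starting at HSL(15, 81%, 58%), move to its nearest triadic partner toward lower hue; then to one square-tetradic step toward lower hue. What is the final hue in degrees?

15 − 120 = -105 → -105 + 360 = 255°   (triadic ↓)
255 − 90 = 165°   (square ↓)

165°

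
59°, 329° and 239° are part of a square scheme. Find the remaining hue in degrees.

A square tetradic scheme places four hues every 90°.
The full set through 59° is {59°, 149°, 239°, 329°}.
Given {59°, 239°, 329°}, the missing hue is 149°.

149°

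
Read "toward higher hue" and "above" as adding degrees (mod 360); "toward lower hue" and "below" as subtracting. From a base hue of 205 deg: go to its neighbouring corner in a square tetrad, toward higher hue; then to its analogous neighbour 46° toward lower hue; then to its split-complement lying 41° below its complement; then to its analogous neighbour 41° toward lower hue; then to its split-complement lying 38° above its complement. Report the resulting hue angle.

205°

square ↑ +90°: 205 + 90 = 295°
analog 46° ↓ −46°: 295 − 46 = 249°
split-comp 41° ↓ +139°: 249 + 139 = 388 → 388 − 360 = 28°
analog 41° ↓ −41°: 28 − 41 = -13 → -13 + 360 = 347°
split-comp 38° ↑ +218°: 347 + 218 = 565 → 565 − 360 = 205°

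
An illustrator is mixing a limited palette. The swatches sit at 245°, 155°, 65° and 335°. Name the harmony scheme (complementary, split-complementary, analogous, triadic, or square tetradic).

square tetradic

Sort the hues: 65°, 155°, 245°, 335°.
Successive gaps around the wheel: 90°, 90°, 90°, 90°.
Four hues every 90° form a square tetradic scheme.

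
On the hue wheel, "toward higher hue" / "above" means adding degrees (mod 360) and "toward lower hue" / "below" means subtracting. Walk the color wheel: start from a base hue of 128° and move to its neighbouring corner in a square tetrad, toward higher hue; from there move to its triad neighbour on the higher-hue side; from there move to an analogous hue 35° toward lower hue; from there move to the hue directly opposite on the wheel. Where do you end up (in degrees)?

123°

+90° (square ↑): 128 + 90 = 218°
+120° (triadic ↑): 218 + 120 = 338°
−35° (analog 35° ↓): 338 − 35 = 303°
+180° (complement): 303 + 180 = 483 → 483 − 360 = 123°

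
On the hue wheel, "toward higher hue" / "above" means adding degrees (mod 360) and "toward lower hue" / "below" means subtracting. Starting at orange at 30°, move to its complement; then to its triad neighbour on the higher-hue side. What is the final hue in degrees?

330°

30 + 180 = 210°   (complement)
210 + 120 = 330°   (triadic ↑)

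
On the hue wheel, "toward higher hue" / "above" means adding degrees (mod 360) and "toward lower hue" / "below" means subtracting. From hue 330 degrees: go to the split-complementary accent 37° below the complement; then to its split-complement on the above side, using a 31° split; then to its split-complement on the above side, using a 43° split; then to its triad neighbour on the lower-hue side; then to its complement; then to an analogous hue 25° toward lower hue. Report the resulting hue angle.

330 + 143 = 473 → 473 − 360 = 113°   (split-comp 37° ↓)
113 + 211 = 324°   (split-comp 31° ↑)
324 + 223 = 547 → 547 − 360 = 187°   (split-comp 43° ↑)
187 − 120 = 67°   (triadic ↓)
67 + 180 = 247°   (complement)
247 − 25 = 222°   (analog 25° ↓)

222°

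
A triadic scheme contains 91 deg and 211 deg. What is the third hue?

A triad spaces three hues 120° apart.
The full set is {91°, 211°, 331°}.

331°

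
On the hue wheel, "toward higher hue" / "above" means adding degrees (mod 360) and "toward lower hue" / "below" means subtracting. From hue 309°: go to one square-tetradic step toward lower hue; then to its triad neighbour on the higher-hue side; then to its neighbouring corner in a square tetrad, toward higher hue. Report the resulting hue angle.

69°

−90° (square ↓): 309 − 90 = 219°
+120° (triadic ↑): 219 + 120 = 339°
+90° (square ↑): 339 + 90 = 429 → 429 − 360 = 69°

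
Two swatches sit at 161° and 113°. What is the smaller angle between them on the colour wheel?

|161 − 113| = 48.
48 ≤ 180, so the shorter arc is 48°.

48°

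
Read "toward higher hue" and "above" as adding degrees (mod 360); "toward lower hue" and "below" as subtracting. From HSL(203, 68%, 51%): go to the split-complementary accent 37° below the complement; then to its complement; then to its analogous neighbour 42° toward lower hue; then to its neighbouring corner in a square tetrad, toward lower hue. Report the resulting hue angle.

34°

+143° (split-comp 37° ↓): 203 + 143 = 346°
+180° (complement): 346 + 180 = 526 → 526 − 360 = 166°
−42° (analog 42° ↓): 166 − 42 = 124°
−90° (square ↓): 124 − 90 = 34°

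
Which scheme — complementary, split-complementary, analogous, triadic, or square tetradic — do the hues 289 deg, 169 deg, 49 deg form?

triadic

Sort the hues: 49°, 169°, 289°.
Successive gaps around the wheel: 120°, 120°, 120°.
Three hues equally spaced 120° apart form a triad.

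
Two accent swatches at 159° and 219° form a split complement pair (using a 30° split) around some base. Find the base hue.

The accents sit 30° either side of the complement, so the complement is their short-arc midpoint on the wheel.
Short-arc midpoint of 159° and 219°: 189°.
Base is 180° from the complement: 189 − 180 = 9°

9°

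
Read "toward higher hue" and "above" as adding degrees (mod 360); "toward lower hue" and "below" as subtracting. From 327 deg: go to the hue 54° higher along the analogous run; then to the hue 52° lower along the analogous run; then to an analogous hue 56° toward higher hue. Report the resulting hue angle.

327 + 54 = 381 → 381 − 360 = 21°   (analog 54° ↑)
21 − 52 = -31 → -31 + 360 = 329°   (analog 52° ↓)
329 + 56 = 385 → 385 − 360 = 25°   (analog 56° ↑)

25°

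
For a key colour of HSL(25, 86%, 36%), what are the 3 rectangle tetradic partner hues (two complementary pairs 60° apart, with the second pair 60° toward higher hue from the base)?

A rectangular tetradic uses two complementary pairs 60° apart: offsets 0°, 60°, 180°, 240°.
25 + 60 = 85°
25 + 180 = 205°
25 + 240 = 265°

85°, 205°, and 265°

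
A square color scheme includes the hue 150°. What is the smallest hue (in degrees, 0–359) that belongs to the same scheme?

60°

A square tetradic scheme places four hues every 90°.
The full set through 150° is {60°, 150°, 240°, 330°}.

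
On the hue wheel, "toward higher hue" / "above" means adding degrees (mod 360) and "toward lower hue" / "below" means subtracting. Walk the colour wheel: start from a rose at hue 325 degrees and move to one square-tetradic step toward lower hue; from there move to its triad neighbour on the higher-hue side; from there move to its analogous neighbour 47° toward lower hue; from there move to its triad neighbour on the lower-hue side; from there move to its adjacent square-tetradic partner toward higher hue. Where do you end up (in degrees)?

278°

−90° (square ↓): 325 − 90 = 235°
+120° (triadic ↑): 235 + 120 = 355°
−47° (analog 47° ↓): 355 − 47 = 308°
−120° (triadic ↓): 308 − 120 = 188°
+90° (square ↑): 188 + 90 = 278°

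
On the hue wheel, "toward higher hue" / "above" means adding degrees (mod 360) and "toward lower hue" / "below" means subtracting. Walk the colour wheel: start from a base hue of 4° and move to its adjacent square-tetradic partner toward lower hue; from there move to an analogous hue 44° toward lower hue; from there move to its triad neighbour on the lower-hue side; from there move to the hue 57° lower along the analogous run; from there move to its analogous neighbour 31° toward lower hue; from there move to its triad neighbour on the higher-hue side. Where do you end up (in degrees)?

4 − 90 = -86 → -86 + 360 = 274°   (square ↓)
274 − 44 = 230°   (analog 44° ↓)
230 − 120 = 110°   (triadic ↓)
110 − 57 = 53°   (analog 57° ↓)
53 − 31 = 22°   (analog 31° ↓)
22 + 120 = 142°   (triadic ↑)

142°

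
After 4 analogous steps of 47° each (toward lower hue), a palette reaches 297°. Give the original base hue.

125°

4 steps of 47° (toward lower hue) give a net shift of −188°.
Start = end − shift: 297 + 188 = 485 → 485 − 360 = 125°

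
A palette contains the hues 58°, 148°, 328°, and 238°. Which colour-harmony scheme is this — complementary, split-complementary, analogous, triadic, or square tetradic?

Sort the hues: 58°, 148°, 238°, 328°.
Successive gaps around the wheel: 90°, 90°, 90°, 90°.
Four hues every 90° form a square tetradic scheme.

square tetradic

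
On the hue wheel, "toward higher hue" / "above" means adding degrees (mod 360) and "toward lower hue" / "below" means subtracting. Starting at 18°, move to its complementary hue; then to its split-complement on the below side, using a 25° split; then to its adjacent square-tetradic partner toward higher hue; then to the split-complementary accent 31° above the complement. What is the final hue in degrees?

294°

+180° (complement): 18 + 180 = 198°
+155° (split-comp 25° ↓): 198 + 155 = 353°
+90° (square ↑): 353 + 90 = 443 → 443 − 360 = 83°
+211° (split-comp 31° ↑): 83 + 211 = 294°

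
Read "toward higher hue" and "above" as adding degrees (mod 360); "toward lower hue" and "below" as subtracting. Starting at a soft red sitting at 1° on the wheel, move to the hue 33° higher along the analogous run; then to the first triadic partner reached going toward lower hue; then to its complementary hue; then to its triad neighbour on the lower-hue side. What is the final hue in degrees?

analog 33° ↑ +33°: 1 + 33 = 34°
triadic ↓ −120°: 34 − 120 = -86 → -86 + 360 = 274°
complement +180°: 274 + 180 = 454 → 454 − 360 = 94°
triadic ↓ −120°: 94 − 120 = -26 → -26 + 360 = 334°

334°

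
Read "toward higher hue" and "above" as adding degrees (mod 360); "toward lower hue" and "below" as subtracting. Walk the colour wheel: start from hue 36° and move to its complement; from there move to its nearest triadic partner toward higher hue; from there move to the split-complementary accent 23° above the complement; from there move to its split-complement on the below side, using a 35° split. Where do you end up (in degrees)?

complement +180°: 36 + 180 = 216°
triadic ↑ +120°: 216 + 120 = 336°
split-comp 23° ↑ +203°: 336 + 203 = 539 → 539 − 360 = 179°
split-comp 35° ↓ +145°: 179 + 145 = 324°

324°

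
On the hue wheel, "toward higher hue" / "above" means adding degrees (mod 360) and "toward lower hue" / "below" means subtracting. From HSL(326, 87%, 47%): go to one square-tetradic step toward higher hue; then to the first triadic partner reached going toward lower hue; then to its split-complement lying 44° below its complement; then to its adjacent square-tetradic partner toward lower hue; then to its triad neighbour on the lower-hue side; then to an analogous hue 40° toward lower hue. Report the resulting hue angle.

182°

square ↑ +90°: 326 + 90 = 416 → 416 − 360 = 56°
triadic ↓ −120°: 56 − 120 = -64 → -64 + 360 = 296°
split-comp 44° ↓ +136°: 296 + 136 = 432 → 432 − 360 = 72°
square ↓ −90°: 72 − 90 = -18 → -18 + 360 = 342°
triadic ↓ −120°: 342 − 120 = 222°
analog 40° ↓ −40°: 222 − 40 = 182°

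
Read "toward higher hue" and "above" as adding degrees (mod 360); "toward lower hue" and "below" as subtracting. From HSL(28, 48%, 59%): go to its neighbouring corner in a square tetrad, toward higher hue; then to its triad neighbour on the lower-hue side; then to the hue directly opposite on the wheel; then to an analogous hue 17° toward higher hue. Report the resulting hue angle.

28 + 90 = 118°   (square ↑)
118 − 120 = -2 → -2 + 360 = 358°   (triadic ↓)
358 + 180 = 538 → 538 − 360 = 178°   (complement)
178 + 17 = 195°   (analog 17° ↑)

195°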